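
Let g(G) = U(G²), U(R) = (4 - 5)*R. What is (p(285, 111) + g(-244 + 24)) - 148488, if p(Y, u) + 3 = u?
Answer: -196780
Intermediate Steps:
p(Y, u) = -3 + u
U(R) = -R
g(G) = -G²
(p(285, 111) + g(-244 + 24)) - 148488 = ((-3 + 111) - (-244 + 24)²) - 148488 = (108 - 1*(-220)²) - 148488 = (108 - 1*48400) - 148488 = (108 - 48400) - 148488 = -48292 - 148488 = -196780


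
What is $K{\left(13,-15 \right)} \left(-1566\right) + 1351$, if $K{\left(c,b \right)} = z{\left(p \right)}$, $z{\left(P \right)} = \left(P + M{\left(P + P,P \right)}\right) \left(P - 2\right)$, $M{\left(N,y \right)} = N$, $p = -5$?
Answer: $-163079$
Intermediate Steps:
$z{\left(P \right)} = 3 P \left(-2 + P\right)$ ($z{\left(P \right)} = \left(P + \left(P + P\right)\right) \left(P - 2\right) = \left(P + 2 P\right) \left(-2 + P\right) = 3 P \left(-2 + P\right)$)
$K{\left(c,b \right)} = 105$ ($K{\left(c,b \right)} = 3 \left(-5\right) \left(-2 - 5\right) = 3 \left(-5\right) \left(-7\right) = 105$)
$K{\left(13,-15 \right)} \left(-1566\right) + 1351 = 105 \left(-1566\right) + 1351 = -164430 + 1351 = -163079$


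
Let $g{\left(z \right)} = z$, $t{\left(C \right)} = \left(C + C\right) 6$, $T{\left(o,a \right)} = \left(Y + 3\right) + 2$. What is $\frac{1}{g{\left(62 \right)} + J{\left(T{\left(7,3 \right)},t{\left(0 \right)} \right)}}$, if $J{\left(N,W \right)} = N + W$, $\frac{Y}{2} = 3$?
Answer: $\frac{1}{73} \approx 0.013699$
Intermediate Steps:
$Y = 6$ ($Y = 2 \cdot 3 = 6$)
$T{\left(o,a \right)} = 11$ ($T{\left(o,a \right)} = \left(6 + 3\right) + 2 = 9 + 2 = 11$)
$t{\left(C \right)} = 12 C$ ($t{\left(C \right)} = 2 C 6 = 12 C$)
$\frac{1}{g{\left(62 \right)} + J{\left(T{\left(7,3 \right)},t{\left(0 \right)} \right)}} = \frac{1}{62 + \left(11 + 12 \cdot 0\right)} = \frac{1}{62 + \left(11 + 0\right)} = \frac{1}{62 + 11} = \frac{1}{73}$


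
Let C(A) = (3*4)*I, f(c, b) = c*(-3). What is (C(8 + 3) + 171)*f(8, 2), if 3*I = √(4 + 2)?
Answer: -4104 - 96*√6 ≈ -4339.1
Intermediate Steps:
f(c, b) = -3*c
I = √6/3 (I = √(4 + 2)/3 = √6/3 ≈ 0.81650)
C(A) = 4*√6 (C(A) = (3*4)*(√6/3) = 12*(√6/3) = 4*√6)
(C(8 + 3) + 171)*f(8, 2) = (4*√6 + 171)*(-3*8) = (171 + 4*√6)*(-24) = -4104 - 96*√6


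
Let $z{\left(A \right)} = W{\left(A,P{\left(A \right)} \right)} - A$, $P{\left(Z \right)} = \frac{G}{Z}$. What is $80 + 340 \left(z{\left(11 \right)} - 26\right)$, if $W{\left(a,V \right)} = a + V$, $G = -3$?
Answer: $- \frac{97380}{11} \approx -8852.7$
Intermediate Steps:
$P{\left(Z \right)} = - \frac{3}{Z}$
$W{\left(a,V \right)} = V + a$
$z{\left(A \right)} = - \frac{3}{A}$ ($z{\left(A \right)} = \left(- \frac{3}{A} + A\right) - A = \left(A - \frac{3}{A}\right) - A = - \frac{3}{A}$)
$80 + 340 \left(z{\left(11 \right)} - 26\right) = 80 + 340 \left(- \frac{3}{11} - 26\right) = 80 + 340 \left(- \frac{289}{11}\right) = 80 - \frac{98260}{11} = - \frac{97380}{11}$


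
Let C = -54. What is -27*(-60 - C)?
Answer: 162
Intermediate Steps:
-27*(-60 - C) = -27*(-60 - 1*(-54)) = -27*(-60 + 54) = -27*(-6) = 162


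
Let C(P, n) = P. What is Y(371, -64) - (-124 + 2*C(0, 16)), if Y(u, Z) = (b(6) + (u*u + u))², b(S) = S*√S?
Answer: 19047312484 + 1656144*√6 ≈ 1.9051e+10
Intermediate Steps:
b(S) = S^(3/2)
Y(u, Z) = (u + u² + 6*√6)² (Y(u, Z) = (6^(3/2) + (u*u + u))² = (6*√6 + (u² + u))² = (6*√6 + (u + u²))² = (u + u² + 6*√6)²)
Y(371, -64) - (-124 + 2*C(0, 16)) = (371 + 371² + 6*√6)² - (-124 + 2*0) = (371 + 137641 + 6*√6)² - (-124 + 0) = (138012 + 6*√6)² - 1*(-124) = (138012 + 6*√6)² + 124 = 124 + (138012 + 6*√6)²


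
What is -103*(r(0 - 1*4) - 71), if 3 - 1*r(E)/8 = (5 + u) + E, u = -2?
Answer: 4017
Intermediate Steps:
r(E) = -8*E (r(E) = 24 - 8*((5 - 2) + E) = 24 - 8*(3 + E) = 24 + (-24 - 8*E) = -8*E)
-103*(r(0 - 1*4) - 71) = -103*(-8*(0 - 1*4) - 71) = -103*(-8*(0 - 4) - 71) = -103*(-8*(-4) - 71) = -103*(32 - 71) = -103*(-39) = 4017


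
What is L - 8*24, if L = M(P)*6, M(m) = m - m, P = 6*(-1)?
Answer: -192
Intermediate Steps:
P = -6
M(m) = 0
L = 0 (L = 0*6 = 0)
L - 8*24 = 0 - 8*24 = 0 - 192 = -192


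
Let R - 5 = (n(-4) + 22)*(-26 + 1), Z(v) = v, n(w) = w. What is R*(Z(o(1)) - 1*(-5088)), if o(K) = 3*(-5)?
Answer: -2257485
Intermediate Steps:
o(K) = -15
R = -445 (R = 5 + (-4 + 22)*(-26 + 1) = 5 + 18*(-25) = 5 - 450 = -445)
R*(Z(o(1)) - 1*(-5088)) = -445*(-15 - 1*(-5088)) = -445*(-15 + 5088) = -445*5073 = -2257485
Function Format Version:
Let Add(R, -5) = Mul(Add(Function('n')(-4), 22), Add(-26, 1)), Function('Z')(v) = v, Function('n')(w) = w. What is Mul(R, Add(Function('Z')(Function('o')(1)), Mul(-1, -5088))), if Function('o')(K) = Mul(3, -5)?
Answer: -2257485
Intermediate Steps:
Function('o')(K) = -15
R = -445 (R = Add(5, Mul(Add(-4, 22), Add(-26, 1))) = Add(5, Mul(18, -25)) = Add(5, -450) = -445)
Mul(R, Add(Function('Z')(Function('o')(1)), Mul(-1, -5088))) = Mul(-445, Add(-15, Mul(-1, -5088))) = Mul(-445, Add(-15, 5088)) = Mul(-445, 5073) = -2257485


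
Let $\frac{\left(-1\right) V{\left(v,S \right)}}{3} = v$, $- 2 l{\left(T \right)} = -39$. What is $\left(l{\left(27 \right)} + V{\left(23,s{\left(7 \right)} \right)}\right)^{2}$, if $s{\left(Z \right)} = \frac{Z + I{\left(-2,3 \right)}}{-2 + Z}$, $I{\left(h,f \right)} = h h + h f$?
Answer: $\frac{9801}{4} \approx 2450.3$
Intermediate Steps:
$I{\left(h,f \right)} = h^{2} + f h$
$l{\left(T \right)} = \frac{39}{2}$ ($l{\left(T \right)} = \left(- \frac{1}{2}\right) \left(-39\right) = \frac{39}{2}$)
$s{\left(Z \right)} = 1$ ($s{\left(Z \right)} = \frac{Z - 2 \left(3 - 2\right)}{-2 + Z} = \frac{Z - 2}{-2 + Z} = \frac{-2 + Z}{-2 + Z} = 1$)
$V{\left(v,S \right)} = - 3 v$
$\left(l{\left(27 \right)} + V{\left(23,s{\left(7 \right)} \right)}\right)^{2} = \left(\frac{39}{2} - 69\right)^{2} = \left(- \frac{99}{2}\right)^{2} = \frac{9801}{4}$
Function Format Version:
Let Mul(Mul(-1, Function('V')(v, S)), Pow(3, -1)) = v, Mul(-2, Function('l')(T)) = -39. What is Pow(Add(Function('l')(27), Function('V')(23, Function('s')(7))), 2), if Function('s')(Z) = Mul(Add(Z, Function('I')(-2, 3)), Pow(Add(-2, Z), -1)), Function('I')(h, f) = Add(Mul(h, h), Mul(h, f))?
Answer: Rational(9801, 4) ≈ 2450.3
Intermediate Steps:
Function('I')(h, f) = Add(Pow(h, 2), Mul(f, h))
Function('l')(T) = Rational(39, 2) (Function('l')(T) = Mul(Rational(-1, 2), -39) = Rational(39, 2))
Function('s')(Z) = 1 (Function('s')(Z) = Mul(Add(Z, Mul(-2, Add(3, -2))), Pow(Add(-2, Z), -1)) = Mul(Add(Z, Mul(-2, 1)), Pow(Add(-2, Z), -1)) = Mul(Add(Z, -2), Pow(Add(-2, Z), -1)) = Mul(Add(-2, Z), Pow(Add(-2, Z), -1)) = 1)
Function('V')(v, S) = Mul(-3, v)
Pow(Add(Function('l')(27), Function('V')(23, Function('s')(7))), 2) = Pow(Add(Rational(39, 2), Mul(-3, 23)), 2) = Pow(Add(Rational(39, 2), -69), 2) = Pow(Rational(-99, 2), 2) = Rational(9801, 4)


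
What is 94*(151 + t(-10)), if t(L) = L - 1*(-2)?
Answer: 13442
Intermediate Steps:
t(L) = 2 + L (t(L) = L + 2 = 2 + L)
94*(151 + t(-10)) = 94*(151 + (2 - 10)) = 94*(151 - 8) = 94*143 = 13442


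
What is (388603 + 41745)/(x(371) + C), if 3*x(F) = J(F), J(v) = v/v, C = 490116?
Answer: 1291044/1470349 ≈ 0.87805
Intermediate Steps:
J(v) = 1
x(F) = 1/3 (x(F) = (1/3)*1 = 1/3)
(388603 + 41745)/(x(371) + C) = (388603 + 41745)/(1/3 + 490116) = 430348/(1470349/3) = 430348*(3/1470349) = 1291044/1470349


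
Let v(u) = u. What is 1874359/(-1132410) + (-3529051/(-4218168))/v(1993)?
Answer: -875187858216717/528886354465880 ≈ -1.6548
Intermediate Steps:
1874359/(-1132410) + (-3529051/(-4218168))/v(1993) = 1874359/(-1132410) - 3529051/(-4218168)/1993 = 1874359*(-1/1132410) - 3529051*(-1/4218168)*(1/1993) = -1874359/1132410 + (3529051/4218168)*(1/1993) = -1874359/1132410 + 3529051/8406808824 = -875187858216717/528886354465880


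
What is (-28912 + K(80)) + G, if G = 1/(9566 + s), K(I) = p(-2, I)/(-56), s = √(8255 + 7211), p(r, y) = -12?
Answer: -18516559743463/640450230 - √15466/91492890 ≈ -28912.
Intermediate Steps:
s = √15466 ≈ 124.36
K(I) = 3/14 (K(I) = -12/(-56) = -12*(-1/56) = 3/14)
G = 1/(9566 + √15466) ≈ 0.00010320
(-28912 + K(80)) + G = (-28912 + 3/14) + (4783/45746445 - √15466/91492890) = -404765/14 + (4783/45746445 - √15466/91492890) = -18516559743463/640450230 - √15466/91492890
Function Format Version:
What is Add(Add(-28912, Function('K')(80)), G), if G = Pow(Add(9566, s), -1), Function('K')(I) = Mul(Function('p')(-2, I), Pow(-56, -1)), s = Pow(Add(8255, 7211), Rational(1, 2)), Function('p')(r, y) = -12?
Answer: Add(Rational(-18516559743463, 640450230), Mul(Rational(-1, 91492890), Pow(15466, Rational(1, 2)))) ≈ -28912.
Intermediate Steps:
s = Pow(15466, Rational(1, 2)) ≈ 124.36
Function('K')(I) = Rational(3, 14) (Function('K')(I) = Mul(-12, Pow(-56, -1)) = Mul(-12, Rational(-1, 56)) = Rational(3, 14))
G = Pow(Add(9566, Pow(15466, Rational(1, 2))), -1) ≈ 0.00010320
Add(Add(-28912, Function('K')(80)), G) = Add(Add(-28912, Rational(3, 14)), Add(Rational(4783, 45746445), Mul(Rational(-1, 91492890), Pow(15466, Rational(1, 2))))) = Add(Rational(-404765, 14), Add(Rational(4783, 45746445), Mul(Rational(-1, 91492890), Pow(15466, Rational(1, 2))))) = Add(Rational(-18516559743463, 640450230), Mul(Rational(-1, 91492890), Pow(15466, Rational(1, 2))))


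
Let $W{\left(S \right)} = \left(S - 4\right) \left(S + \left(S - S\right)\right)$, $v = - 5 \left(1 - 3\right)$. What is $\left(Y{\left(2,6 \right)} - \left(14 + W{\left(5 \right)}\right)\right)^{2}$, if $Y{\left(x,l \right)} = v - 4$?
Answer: $169$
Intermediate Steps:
$v = 10$ ($v = \left(-5\right) \left(-2\right) = 10$)
$Y{\left(x,l \right)} = 6$ ($Y{\left(x,l \right)} = 10 - 4 = 6$)
$W{\left(S \right)} = S \left(-4 + S\right)$ ($W{\left(S \right)} = \left(-4 + S\right) \left(S + 0\right) = \left(-4 + S\right) S = S \left(-4 + S\right)$)
$\left(Y{\left(2,6 \right)} - \left(14 + W{\left(5 \right)}\right)\right)^{2} = \left(6 - \left(14 + 5 \left(-4 + 5\right)\right)\right)^{2} = \left(6 - \left(14 + 5 \cdot 1\right)\right)^{2} = \left(6 - 19\right)^{2} = \left(-13\right)^{2} = 169$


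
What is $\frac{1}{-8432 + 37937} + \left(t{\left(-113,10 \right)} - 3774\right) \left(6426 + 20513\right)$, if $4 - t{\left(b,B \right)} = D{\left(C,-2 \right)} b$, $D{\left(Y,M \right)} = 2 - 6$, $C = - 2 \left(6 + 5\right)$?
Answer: $- \frac{3355794193289}{29505} \approx -1.1374 \cdot 10^{8}$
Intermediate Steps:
$C = -22$ ($C = \left(-2\right) 11 = -22$)
$D{\left(Y,M \right)} = -4$
$t{\left(b,B \right)} = 4 + 4 b$ ($t{\left(b,B \right)} = 4 - - 4 b = 4 + 4 b$)
$\frac{1}{-8432 + 37937} + \left(t{\left(-113,10 \right)} - 3774\right) \left(6426 + 20513\right) = \frac{1}{-8432 + 37937} + \left(\left(4 + 4 \left(-113\right)\right) - 3774\right) \left(6426 + 20513\right) = \frac{1}{29505} + \left(\left(4 - 452\right) - 3774\right) 26939 = \frac{1}{29505} + \left(-448 - 3774\right) 26939 = \frac{1}{29505} - 113736458 = - \frac{3355794193289}{29505}$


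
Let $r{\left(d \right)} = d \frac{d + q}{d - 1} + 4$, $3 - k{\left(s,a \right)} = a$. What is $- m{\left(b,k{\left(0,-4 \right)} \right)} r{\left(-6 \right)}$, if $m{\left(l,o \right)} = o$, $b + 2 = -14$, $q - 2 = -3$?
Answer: $14$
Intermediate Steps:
$q = -1$ ($q = 2 - 3 = -1$)
$k{\left(s,a \right)} = 3 - a$
$b = -16$ ($b = -2 - 14 = -16$)
$r{\left(d \right)} = 4 + d$ ($r{\left(d \right)} = d \frac{d - 1}{d - 1} + 4 = d \frac{-1 + d}{-1 + d} + 4 = d 1 + 4 = d + 4 = 4 + d$)
$- m{\left(b,k{\left(0,-4 \right)} \right)} r{\left(-6 \right)} = - (3 - -4) \left(4 - 6\right) = - (3 + 4) \left(-2\right) = \left(-1\right) 7 \left(-2\right) = \left(-7\right) \left(-2\right) = 14$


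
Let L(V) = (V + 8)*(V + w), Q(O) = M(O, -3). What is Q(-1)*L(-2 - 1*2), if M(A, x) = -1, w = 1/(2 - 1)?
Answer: 12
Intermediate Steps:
w = 1 (w = 1/1 = 1)
Q(O) = -1
L(V) = (1 + V)*(8 + V) (L(V) = (V + 8)*(V + 1) = (8 + V)*(1 + V) = (1 + V)*(8 + V))
Q(-1)*L(-2 - 1*2) = -(8 + (-2 - 1*2)**2 + 9*(-2 - 1*2)) = -(8 + (-2 - 2)**2 + 9*(-2 - 2)) = -(8 + (-4)**2 + 9*(-4)) = -(8 + 16 - 36) = -1*(-12) = 12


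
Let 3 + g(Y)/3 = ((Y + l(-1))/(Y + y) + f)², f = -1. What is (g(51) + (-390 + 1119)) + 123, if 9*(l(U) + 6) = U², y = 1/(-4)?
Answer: 22762/27 ≈ 843.04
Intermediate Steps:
y = -¼ ≈ -0.25000
l(U) = -6 + U²/9
g(Y) = -9 + 3*(-1 + (-53/9 + Y)/(-¼ + Y))² (g(Y) = -9 + 3*((Y + (-6 + (⅑)*(-1)²))/(Y - ¼) - 1)² = -9 + 3*((Y + (-6 + (⅑)*1))/(-¼ + Y) - 1)² = -9 + 3*((Y + (-6 + ⅑))/(-¼ + Y) - 1)² = -9 + 3*((Y - 53/9)/(-¼ + Y) - 1)² = -9 + 3*((-53/9 + Y)/(-¼ + Y) - 1)² = -9 + 3*(-1 + (-53/9 + Y)/(-¼ + Y))²)
(g(51) + (-390 + 1119)) + 123 = ((-9 + 41209/(27*(-1 + 4*51)²)) + (-390 + 1119)) + 123 = ((-9 + 41209/(27*(-1 + 204)²)) + 729) + 123 = ((-9 + (41209/27)/203²) + 729) + 123 = ((-9 + (41209/27)*(1/41209)) + 729) + 123 = ((-9 + 1/27) + 729) + 123 = (-242/27 + 729) + 123 = 19441/27 + 123 = 22762/27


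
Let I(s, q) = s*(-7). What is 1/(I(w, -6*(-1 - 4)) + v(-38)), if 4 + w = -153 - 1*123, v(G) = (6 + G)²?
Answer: 1/2984 ≈ 0.00033512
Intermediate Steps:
w = -280 (w = -4 + (-153 - 1*123) = -4 + (-153 - 123) = -4 - 276 = -280)
I(s, q) = -7*s
1/(I(w, -6*(-1 - 4)) + v(-38)) = 1/(-7*(-280) + (6 - 38)²) = 1/(1960 + (-32)²) = 1/(1960 + 1024) = 1/2984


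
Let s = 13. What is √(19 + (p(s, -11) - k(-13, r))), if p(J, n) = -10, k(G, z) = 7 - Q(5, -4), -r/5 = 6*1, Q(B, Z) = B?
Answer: √7 ≈ 2.6458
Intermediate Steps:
r = -30 ≈ -30.000
k(G, z) = 2 (k(G, z) = 7 - 1*5 = 7 - 5 = 2)
√(19 + (p(s, -11) - k(-13, r))) = √(19 + (-10 - 1*2)) = √(19 + (-10 - 2)) = √(19 - 12) = √7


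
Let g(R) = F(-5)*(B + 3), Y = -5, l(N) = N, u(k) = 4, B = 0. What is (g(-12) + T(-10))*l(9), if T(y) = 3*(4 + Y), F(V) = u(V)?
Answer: 81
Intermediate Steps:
F(V) = 4
g(R) = 12 (g(R) = 4*(0 + 3) = 4*3 = 12)
T(y) = -3 (T(y) = 3*(4 - 5) = 3*(-1) = -3)
(g(-12) + T(-10))*l(9) = (12 - 3)*9 = 9*9 = 81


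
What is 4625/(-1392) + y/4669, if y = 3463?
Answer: -578401/224112 ≈ -2.5809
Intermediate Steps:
4625/(-1392) + y/4669 = 4625/(-1392) + 3463/4669 = 4625*(-1/1392) + 3463*(1/4669) = -4625/1392 + 3463/4669 = -578401/224112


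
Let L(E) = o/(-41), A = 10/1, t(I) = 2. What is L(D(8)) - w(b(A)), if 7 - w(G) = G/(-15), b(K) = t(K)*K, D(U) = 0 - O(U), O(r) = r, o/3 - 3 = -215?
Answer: 883/123 ≈ 7.1789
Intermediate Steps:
o = -636 (o = 9 + 3*(-215) = 9 - 645 = -636)
D(U) = -U (D(U) = 0 - U = -U)
A = 10 (A = 10*1 = 10)
b(K) = 2*K
w(G) = 7 + G/15 (w(G) = 7 - G/(-15) = 7 - G*(-1)/15 = 7 - (-1)*G/15 = 7 + G/15)
L(E) = 636/41 (L(E) = -636/(-41) = -636*(-1/41) = 636/41)
L(D(8)) - w(b(A)) = 636/41 - (7 + (2*10)/15) = 636/41 - (7 + (1/15)*20) = 636/41 - (7 + 4/3) = 636/41 - 1*25/3 = 636/41 - 25/3 = 883/123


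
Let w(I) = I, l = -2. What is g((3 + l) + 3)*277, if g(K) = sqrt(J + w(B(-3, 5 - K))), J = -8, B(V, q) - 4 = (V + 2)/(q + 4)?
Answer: 277*I*sqrt(105)/5 ≈ 567.68*I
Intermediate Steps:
B(V, q) = 4 + (2 + V)/(4 + q) (B(V, q) = 4 + (V + 2)/(q + 4) = 4 + (2 + V)/(4 + q))
g(K) = sqrt(-8 + (35 - 4*K)/(9 - K)) (g(K) = sqrt(-8 + (18 - 3 + 4*(5 - K))/(4 + (5 - K))) = sqrt(-8 + (18 - 3 + (20 - 4*K))/(9 - K)) = sqrt(-8 + (35 - 4*K)/(9 - K)))
g((3 + l) + 3)*277 = sqrt((-37 + 4*((3 - 2) + 3))/(9 - ((3 - 2) + 3)))*277 = sqrt((-37 + 4*(1 + 3))/(9 - (1 + 3)))*277 = sqrt((-37 + 4*4)/(9 - 1*4))*277 = sqrt((-37 + 16)/(9 - 4))*277 = sqrt(-21/5)*277 = (I*sqrt(105)/5)*277 = 277*I*sqrt(105)/5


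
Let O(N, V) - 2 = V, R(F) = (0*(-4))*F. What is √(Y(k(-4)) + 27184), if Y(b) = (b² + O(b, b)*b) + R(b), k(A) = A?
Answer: 2*√6802 ≈ 164.95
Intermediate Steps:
R(F) = 0 (R(F) = 0*F = 0)
O(N, V) = 2 + V
Y(b) = b² + b*(2 + b) (Y(b) = (b² + (2 + b)*b) + 0 = (b² + b*(2 + b)) + 0 = b² + b*(2 + b))
√(Y(k(-4)) + 27184) = √(2*(-4)*(1 - 4) + 27184) = √(2*(-4)*(-3) + 27184) = √(24 + 27184) = √27208 = 2*√6802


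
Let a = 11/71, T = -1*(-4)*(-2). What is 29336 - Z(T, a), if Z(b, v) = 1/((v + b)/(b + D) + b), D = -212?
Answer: 3649502028/124403 ≈ 29336.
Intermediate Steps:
T = -8 (T = 4*(-2) = -8)
a = 11/71 (a = 11*(1/71) = 11/71 ≈ 0.15493)
Z(b, v) = 1/(b + (b + v)/(-212 + b)) (Z(b, v) = 1/((v + b)/(b - 212) + b) = 1/((b + v)/(-212 + b) + b) = 1/(b + (b + v)/(-212 + b)))
29336 - Z(T, a) = 29336 - (-212 - 8)/(11/71 + (-8)² - 211*(-8)) = 29336 - (-220)/(11/71 + 64 + 1688) = 29336 - (-220)/124403/71 = 29336 - 71*(-220)/124403 = 29336 - 1*(-15620/124403) = 29336 + 15620/124403 = 3649502028/124403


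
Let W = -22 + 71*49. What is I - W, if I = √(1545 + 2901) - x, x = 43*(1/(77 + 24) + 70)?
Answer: -653210/101 + 3*√494 ≈ -6400.8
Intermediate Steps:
x = 304053/101 (x = 43*(1/101 + 70) = 43*(7071/101) = 304053/101 ≈ 3010.4)
W = 3457 (W = -22 + 3479 = 3457)
I = -304053/101 + 3*√494 (I = √(1545 + 2901) - 1*304053/101 = √4446 - 304053/101 = 3*√494 - 304053/101 = -304053/101 + 3*√494 ≈ -2943.7)
I - W = (-304053/101 + 3*√494) - 1*3457 = (-304053/101 + 3*√494) - 3457 = -653210/101 + 3*√494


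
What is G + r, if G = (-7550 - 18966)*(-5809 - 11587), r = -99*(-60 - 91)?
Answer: 461287285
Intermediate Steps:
r = 14949 (r = -99*(-151) = 14949)
G = 461272336 (G = -26516*(-17396) = 461272336)
G + r = 461272336 + 14949 = 461287285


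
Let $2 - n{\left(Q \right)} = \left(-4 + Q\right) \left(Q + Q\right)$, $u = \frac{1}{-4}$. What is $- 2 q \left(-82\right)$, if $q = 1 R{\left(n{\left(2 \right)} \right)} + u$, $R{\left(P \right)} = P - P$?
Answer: $-41$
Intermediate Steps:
$u = - \frac{1}{4} \approx -0.25$
$n{\left(Q \right)} = 2 - 2 Q \left(-4 + Q\right)$ ($n{\left(Q \right)} = 2 - \left(-4 + Q\right) \left(Q + Q\right) = 2 - \left(-4 + Q\right) 2 Q = 2 - 2 Q \left(-4 + Q\right)$)
$R{\left(P \right)} = 0$
$q = - \frac{1}{4}$ ($q = 1 \cdot 0 - \frac{1}{4} = 0 - \frac{1}{4} = - \frac{1}{4} \approx -0.25$)
$- 2 q \left(-82\right) = \left(-2\right) \left(- \frac{1}{4}\right) \left(-82\right) = \frac{1}{2} \left(-82\right) = -41$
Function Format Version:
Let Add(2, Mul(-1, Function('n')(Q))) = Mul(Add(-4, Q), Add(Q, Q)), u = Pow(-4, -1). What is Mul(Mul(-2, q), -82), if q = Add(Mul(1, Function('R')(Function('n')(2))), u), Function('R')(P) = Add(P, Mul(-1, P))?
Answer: -41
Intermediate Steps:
u = Rational(-1, 4) ≈ -0.25000
Function('n')(Q) = Add(2, Mul(-2, Q, Add(-4, Q))) (Function('n')(Q) = Add(2, Mul(-1, Mul(Add(-4, Q), Add(Q, Q)))) = Add(2, Mul(-1, Mul(Add(-4, Q), Mul(2, Q)))) = Add(2, Mul(-1, Mul(2, Q, Add(-4, Q)))) = Add(2, Mul(-2, Q, Add(-4, Q))))
Function('R')(P) = 0
q = Rational(-1, 4) (q = Add(Mul(1, 0), Rational(-1, 4)) = Add(0, Rational(-1, 4)) = Rational(-1, 4) ≈ -0.25000)
Mul(Mul(-2, q), -82) = Mul(Mul(-2, Rational(-1, 4)), -82) = Mul(Rational(1, 2), -82) = -41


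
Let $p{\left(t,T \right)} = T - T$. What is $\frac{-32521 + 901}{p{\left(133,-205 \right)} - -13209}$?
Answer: $- \frac{620}{259} \approx -2.3938$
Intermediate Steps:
$p{\left(t,T \right)} = 0$
$\frac{-32521 + 901}{p{\left(133,-205 \right)} - -13209} = \frac{-32521 + 901}{0 - -13209} = - \frac{31620}{0 + 13209} = - \frac{31620}{13209} = \left(-31620\right) \frac{1}{13209} = - \frac{620}{259}$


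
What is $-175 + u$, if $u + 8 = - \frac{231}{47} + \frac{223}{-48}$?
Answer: $- \frac{434417}{2256} \approx -192.56$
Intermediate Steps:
$u = - \frac{39617}{2256}$ ($u = -8 + \left(- \frac{231}{47} + \frac{223}{-48}\right) = -8 + \left(\left(-231\right) \frac{1}{47} + 223 \left(- \frac{1}{48}\right)\right) = -8 - \frac{21569}{2256} = - \frac{39617}{2256} \approx -17.561$)
$-175 + u = -175 - \frac{39617}{2256} = - \frac{434417}{2256}$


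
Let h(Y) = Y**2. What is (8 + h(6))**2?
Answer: 1936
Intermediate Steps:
(8 + h(6))**2 = (8 + 6**2)**2 = (8 + 36)**2 = 44**2 = 1936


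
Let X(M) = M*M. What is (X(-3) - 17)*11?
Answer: -88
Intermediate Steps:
X(M) = M²
(X(-3) - 17)*11 = ((-3)² - 17)*11 = (9 - 17)*11 = -8*11 = -88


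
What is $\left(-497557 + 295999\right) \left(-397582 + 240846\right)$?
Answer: $31591394688$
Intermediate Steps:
$\left(-497557 + 295999\right) \left(-397582 + 240846\right) = \left(-201558\right) \left(-156736\right) = 31591394688$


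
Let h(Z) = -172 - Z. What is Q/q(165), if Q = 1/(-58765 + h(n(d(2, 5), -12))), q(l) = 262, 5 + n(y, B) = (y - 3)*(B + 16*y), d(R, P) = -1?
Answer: -1/15469528 ≈ -6.4643e-8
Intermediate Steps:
n(y, B) = -5 + (-3 + y)*(B + 16*y) (n(y, B) = -5 + (y - 3)*(B + 16*y) = -5 + (-3 + y)*(B + 16*y))
Q = -1/59044 (Q = 1/(-58765 + (-172 - (-5 - 48*(-1) - 3*(-12) + 16*(-1)**2 - 12*(-1)))) = 1/(-58765 + (-172 - (-5 + 48 + 36 + 16*1 + 12))) = 1/(-58765 + (-172 - (-5 + 48 + 36 + 16 + 12))) = 1/(-58765 + (-172 - 1*107)) = 1/(-58765 + (-172 - 107)) = 1/(-58765 - 279) = 1/(-59044) = -1/59044 ≈ -1.6937e-5)
Q/q(165) = -1/59044/262 = -1/59044*1/262 = -1/15469528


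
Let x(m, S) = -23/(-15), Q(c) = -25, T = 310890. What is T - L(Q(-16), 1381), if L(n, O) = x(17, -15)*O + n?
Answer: 4631962/15 ≈ 3.0880e+5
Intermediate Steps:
x(m, S) = 23/15 (x(m, S) = -23*(-1/15) = 23/15)
L(n, O) = n + 23*O/15 (L(n, O) = 23*O/15 + n = n + 23*O/15)
T - L(Q(-16), 1381) = 310890 - (-25 + (23/15)*1381) = 310890 - (-25 + 31763/15) = 310890 - 1*31388/15 = 310890 - 31388/15 = 4631962/15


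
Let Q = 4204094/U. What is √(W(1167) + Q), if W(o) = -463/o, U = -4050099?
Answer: I*√395702818266368755/525162837 ≈ 1.1978*I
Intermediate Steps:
Q = -4204094/4050099 (Q = 4204094/(-4050099) = 4204094*(-1/4050099) = -4204094/4050099 ≈ -1.0380)
√(W(1167) + Q) = √(-463/1167 - 4204094/4050099) = √(-2260457845/1575488511) = I*√395702818266368755/525162837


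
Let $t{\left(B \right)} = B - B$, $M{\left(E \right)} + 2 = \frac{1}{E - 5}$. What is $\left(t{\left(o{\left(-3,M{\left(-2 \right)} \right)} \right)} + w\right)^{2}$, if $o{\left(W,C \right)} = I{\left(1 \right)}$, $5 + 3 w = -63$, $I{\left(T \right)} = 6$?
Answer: $\frac{4624}{9} \approx 513.78$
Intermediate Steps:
$M{\left(E \right)} = -2 + \frac{1}{-5 + E}$ ($M{\left(E \right)} = -2 + \frac{1}{E - 5} = -2 + \frac{1}{-5 + E}$)
$w = - \frac{68}{3}$ ($w = - \frac{5}{3} + \frac{1}{3} \left(-63\right) = - \frac{5}{3} - 21 = - \frac{68}{3} \approx -22.667$)
$o{\left(W,C \right)} = 6$
$t{\left(B \right)} = 0$
$\left(t{\left(o{\left(-3,M{\left(-2 \right)} \right)} \right)} + w\right)^{2} = \left(0 - \frac{68}{3}\right)^{2} = \left(- \frac{68}{3}\right)^{2} = \frac{4624}{9}$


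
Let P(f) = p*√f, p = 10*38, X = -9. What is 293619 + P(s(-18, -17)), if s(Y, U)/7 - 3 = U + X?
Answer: 293619 + 380*I*√161 ≈ 2.9362e+5 + 4821.7*I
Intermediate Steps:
s(Y, U) = -42 + 7*U (s(Y, U) = 21 + 7*(U - 9) = 21 + 7*(-9 + U) = 21 + (-63 + 7*U) = -42 + 7*U)
p = 380
P(f) = 380*√f
293619 + P(s(-18, -17)) = 293619 + 380*√(-42 + 7*(-17)) = 293619 + 380*√(-42 - 119) = 293619 + 380*√(-161) = 293619 + 380*(I*√161) = 293619 + 380*I*√161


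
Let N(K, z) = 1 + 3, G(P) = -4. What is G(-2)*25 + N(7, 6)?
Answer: -96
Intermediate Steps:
N(K, z) = 4
G(-2)*25 + N(7, 6) = -4*25 + 4 = -100 + 4 = -96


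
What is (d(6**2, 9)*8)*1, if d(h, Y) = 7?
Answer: 56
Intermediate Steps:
(d(6**2, 9)*8)*1 = (7*8)*1 = 56*1 = 56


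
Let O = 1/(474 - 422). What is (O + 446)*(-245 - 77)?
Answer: -3734073/26 ≈ -1.4362e+5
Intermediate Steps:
O = 1/52 ≈ 0.019231
(O + 446)*(-245 - 77) = (1/52 + 446)*(-245 - 77) = (23193/52)*(-322) = -3734073/26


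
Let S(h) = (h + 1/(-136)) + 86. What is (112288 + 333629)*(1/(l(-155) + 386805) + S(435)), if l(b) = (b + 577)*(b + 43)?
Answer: 631055907143391/2716328 ≈ 2.3232e+8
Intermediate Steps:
l(b) = (43 + b)*(577 + b) (l(b) = (577 + b)*(43 + b) = (43 + b)*(577 + b))
S(h) = 11695/136 + h (S(h) = (h - 1/136) + 86 = (-1/136 + h) + 86 = 11695/136 + h)
(112288 + 333629)*(1/(l(-155) + 386805) + S(435)) = (112288 + 333629)*(1/((24811 + (-155)**2 + 620*(-155)) + 386805) + (11695/136 + 435)) = 445917*(1/((24811 + 24025 - 96100) + 386805) + 70855/136) = 445917*(1/(-47264 + 386805) + 70855/136) = 445917*(1/339541 + 70855/136) = 445917*(1415186923/2716328) = 631055907143391/2716328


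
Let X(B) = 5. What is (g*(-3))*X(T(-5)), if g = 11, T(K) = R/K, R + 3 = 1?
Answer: -165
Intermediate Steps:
R = -2 (R = -3 + 1 = -2)
T(K) = -2/K
(g*(-3))*X(T(-5)) = (11*(-3))*5 = -33*5 = -165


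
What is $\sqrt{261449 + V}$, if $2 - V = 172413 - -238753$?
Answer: $3 i \sqrt{16635} \approx 386.93 i$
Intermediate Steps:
$V = -411164$ ($V = 2 - \left(172413 - -238753\right) = 2 - \left(172413 + 238753\right) = 2 - 411166 = -411164$)
$\sqrt{261449 + V} = \sqrt{261449 - 411164} = \sqrt{-149715} = 3 i \sqrt{16635}$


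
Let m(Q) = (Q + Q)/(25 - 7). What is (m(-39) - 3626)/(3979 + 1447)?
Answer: -10891/16278 ≈ -0.66906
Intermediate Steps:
m(Q) = Q/9 (m(Q) = (2*Q)/18 = (2*Q)*(1/18) = Q/9)
(m(-39) - 3626)/(3979 + 1447) = ((⅑)*(-39) - 3626)/(3979 + 1447) = (-13/3 - 3626)/5426 = -10891/3*1/5426 = -10891/16278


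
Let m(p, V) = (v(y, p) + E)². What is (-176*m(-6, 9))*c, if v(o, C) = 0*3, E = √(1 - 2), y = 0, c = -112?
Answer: -19712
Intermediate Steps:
E = I (E = √(-1) = I ≈ 1.0*I)
v(o, C) = 0
m(p, V) = -1 (m(p, V) = (0 + I)² = I² = -1)
(-176*m(-6, 9))*c = -176*(-1)*(-112) = 176*(-112) = -19712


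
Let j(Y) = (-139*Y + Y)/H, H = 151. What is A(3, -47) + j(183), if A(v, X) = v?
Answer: -24801/151 ≈ -164.25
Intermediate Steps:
j(Y) = -138*Y/151 (j(Y) = (-139*Y + Y)/151 = -138*Y*(1/151) = -138*Y/151)
A(3, -47) + j(183) = 3 - 138/151*183 = 3 - 25254/151 = -24801/151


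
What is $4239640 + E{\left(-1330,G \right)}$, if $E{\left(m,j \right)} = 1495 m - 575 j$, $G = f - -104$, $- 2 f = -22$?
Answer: $2185165$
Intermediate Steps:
$f = 11$ ($f = \left(- \frac{1}{2}\right) \left(-22\right) = 11$)
$G = 115$ ($G = 11 - -104 = 11 + 104 = 115$)
$E{\left(m,j \right)} = - 575 j + 1495 m$
$4239640 + E{\left(-1330,G \right)} = 4239640 + \left(\left(-575\right) 115 + 1495 \left(-1330\right)\right) = 4239640 - 2054475 = 2185165$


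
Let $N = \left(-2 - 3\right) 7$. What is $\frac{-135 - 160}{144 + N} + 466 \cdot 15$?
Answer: $\frac{761615}{109} \approx 6987.3$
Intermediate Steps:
$N = -35$ ($N = \left(-5\right) 7 = -35$)
$\frac{-135 - 160}{144 + N} + 466 \cdot 15 = \frac{-135 - 160}{144 - 35} + 466 \cdot 15 = - \frac{295}{109} + 6990 = \frac{761615}{109}$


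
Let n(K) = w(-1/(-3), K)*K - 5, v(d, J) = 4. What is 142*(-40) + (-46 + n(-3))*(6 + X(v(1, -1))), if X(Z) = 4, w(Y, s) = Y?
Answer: -6200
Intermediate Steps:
n(K) = -5 + K/3 (n(K) = (-1/(-3))*K - 5 = (-1*(-⅓))*K - 5 = K/3 - 5 = -5 + K/3)
142*(-40) + (-46 + n(-3))*(6 + X(v(1, -1))) = 142*(-40) + (-46 + (-5 + (⅓)*(-3)))*(6 + 4) = -5680 + (-46 + (-5 - 1))*10 = -5680 + (-46 - 6)*10 = -5680 - 52*10 = -5680 - 520 = -6200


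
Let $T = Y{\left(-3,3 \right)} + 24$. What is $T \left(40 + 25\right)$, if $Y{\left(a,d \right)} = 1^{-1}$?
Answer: $1625$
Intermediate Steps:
$Y{\left(a,d \right)} = 1$
$T = 25$ ($T = 1 + 24 = 25$)
$T \left(40 + 25\right) = 25 \left(40 + 25\right) = 25 \cdot 65 = 1625$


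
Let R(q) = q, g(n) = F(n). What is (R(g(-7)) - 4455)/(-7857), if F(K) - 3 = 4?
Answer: 4448/7857 ≈ 0.56612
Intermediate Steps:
F(K) = 7 (F(K) = 3 + 4 = 7)
g(n) = 7
(R(g(-7)) - 4455)/(-7857) = (7 - 4455)/(-7857) = -4448*(-1/7857) = 4448/7857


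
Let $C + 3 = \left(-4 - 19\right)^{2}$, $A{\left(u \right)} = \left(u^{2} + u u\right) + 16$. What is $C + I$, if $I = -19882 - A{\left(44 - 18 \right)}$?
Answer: $-20724$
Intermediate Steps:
$A{\left(u \right)} = 16 + 2 u^{2}$ ($A{\left(u \right)} = \left(u^{2} + u^{2}\right) + 16 = 2 u^{2} + 16 = 16 + 2 u^{2}$)
$C = 526$ ($C = -3 + \left(-4 - 19\right)^{2} = -3 + \left(-23\right)^{2} = -3 + 529 = 526$)
$I = -21250$ ($I = -19882 - \left(16 + 2 \left(44 - 18\right)^{2}\right) = -19882 - \left(16 + 2 \cdot 26^{2}\right) = -19882 - \left(16 + 2 \cdot 676\right) = -19882 - \left(16 + 1352\right) = -19882 - 1368 = -21250$)
$C + I = 526 - 21250 = -20724$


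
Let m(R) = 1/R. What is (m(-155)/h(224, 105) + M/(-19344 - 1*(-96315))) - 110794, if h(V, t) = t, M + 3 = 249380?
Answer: -46262640139382/417567675 ≈ -1.1079e+5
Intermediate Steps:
M = 249377 (M = -3 + 249380 = 249377)
(m(-155)/h(224, 105) + M/(-19344 - 1*(-96315))) - 110794 = (1/(-155*105) + 249377/(-19344 - 1*(-96315))) - 110794 = (-1/155*1/105 + 249377/(-19344 + 96315)) - 110794 = (-1/16275 + 249377/76971) - 110794 = 1352844568/417567675 - 110794 = -46262640139382/417567675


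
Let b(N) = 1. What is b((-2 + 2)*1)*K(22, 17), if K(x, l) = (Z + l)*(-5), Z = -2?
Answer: -75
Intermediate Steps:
K(x, l) = 10 - 5*l (K(x, l) = (-2 + l)*(-5) = 10 - 5*l)
b((-2 + 2)*1)*K(22, 17) = 1*(10 - 5*17) = 1*(10 - 85) = 1*(-75) = -75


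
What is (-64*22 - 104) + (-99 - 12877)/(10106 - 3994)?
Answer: -578395/382 ≈ -1514.1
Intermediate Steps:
(-64*22 - 104) + (-99 - 12877)/(10106 - 3994) = (-1408 - 104) - 12976/6112 = -1512 - 12976*1/6112 = -1512 - 811/382 = -578395/382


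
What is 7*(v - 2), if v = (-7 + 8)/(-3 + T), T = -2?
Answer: -77/5 ≈ -15.400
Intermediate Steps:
v = -1/5 (v = (-7 + 8)/(-3 - 2) = 1/(-5) = 1*(-1/5) = -1/5 ≈ -0.20000)
7*(v - 2) = 7*(-1/5 - 2) = 7*(-11/5) = -77/5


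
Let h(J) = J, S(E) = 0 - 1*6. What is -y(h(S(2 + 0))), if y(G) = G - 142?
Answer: 148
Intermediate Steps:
S(E) = -6 (S(E) = 0 - 6 = -6)
y(G) = -142 + G
-y(h(S(2 + 0))) = -(-142 - 6) = -1*(-148) = 148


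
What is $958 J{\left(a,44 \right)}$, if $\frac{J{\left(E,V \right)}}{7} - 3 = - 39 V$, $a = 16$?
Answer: $-11487378$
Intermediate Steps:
$J{\left(E,V \right)} = 21 - 273 V$ ($J{\left(E,V \right)} = 21 + 7 \left(- 39 V\right) = 21 - 273 V$)
$958 J{\left(a,44 \right)} = 958 \left(21 - 12012\right) = 958 \left(-11991\right) = -11487378$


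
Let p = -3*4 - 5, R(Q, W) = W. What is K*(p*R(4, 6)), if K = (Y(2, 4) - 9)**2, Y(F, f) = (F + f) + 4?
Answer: -102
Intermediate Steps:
Y(F, f) = 4 + F + f
p = -17 (p = -12 - 5 = -17)
K = 1 (K = ((4 + 2 + 4) - 9)**2 = (10 - 9)**2 = 1**2 = 1)
K*(p*R(4, 6)) = 1*(-17*6) = 1*(-102) = -102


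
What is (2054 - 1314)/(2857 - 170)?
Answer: 740/2687 ≈ 0.27540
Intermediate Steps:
(2054 - 1314)/(2857 - 170) = 740/2687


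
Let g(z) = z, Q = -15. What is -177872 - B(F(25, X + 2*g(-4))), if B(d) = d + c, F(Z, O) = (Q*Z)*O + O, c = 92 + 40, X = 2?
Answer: -180248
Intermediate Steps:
c = 132
F(Z, O) = O - 15*O*Z (F(Z, O) = (-15*Z)*O + O = -15*O*Z + O = O - 15*O*Z)
B(d) = 132 + d (B(d) = d + 132 = 132 + d)
-177872 - B(F(25, X + 2*g(-4))) = -177872 - (132 + (2 + 2*(-4))*(1 - 15*25)) = -177872 - (132 + (2 - 8)*(1 - 375)) = -177872 - (132 - 6*(-374)) = -177872 - (132 + 2244) = -177872 - 1*2376 = -177872 - 2376 = -180248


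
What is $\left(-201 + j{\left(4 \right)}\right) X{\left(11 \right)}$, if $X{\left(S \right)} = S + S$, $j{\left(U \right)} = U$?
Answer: $-4334$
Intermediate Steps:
$X{\left(S \right)} = 2 S$
$\left(-201 + j{\left(4 \right)}\right) X{\left(11 \right)} = \left(-201 + 4\right) 2 \cdot 11 = \left(-197\right) 22 = -4334$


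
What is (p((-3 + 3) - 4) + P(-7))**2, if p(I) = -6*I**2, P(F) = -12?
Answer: 11664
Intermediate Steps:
(p((-3 + 3) - 4) + P(-7))**2 = (-6*((-3 + 3) - 4)**2 - 12)**2 = (-6*(0 - 4)**2 - 12)**2 = (-6*(-4)**2 - 12)**2 = (-6*16 - 12)**2 = (-96 - 12)**2 = (-108)**2 = 11664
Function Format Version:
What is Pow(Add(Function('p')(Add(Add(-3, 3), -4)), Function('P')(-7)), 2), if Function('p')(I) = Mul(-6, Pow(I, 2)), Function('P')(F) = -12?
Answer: 11664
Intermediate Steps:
Pow(Add(Function('p')(Add(Add(-3, 3), -4)), Function('P')(-7)), 2) = Pow(Add(Mul(-6, Pow(Add(Add(-3, 3), -4), 2)), -12), 2) = Pow(Add(Mul(-6, Pow(Add(0, -4), 2)), -12), 2) = Pow(Add(Mul(-6, Pow(-4, 2)), -12), 2) = Pow(Add(Mul(-6, 16), -12), 2) = Pow(Add(-96, -12), 2) = Pow(-108, 2) = 11664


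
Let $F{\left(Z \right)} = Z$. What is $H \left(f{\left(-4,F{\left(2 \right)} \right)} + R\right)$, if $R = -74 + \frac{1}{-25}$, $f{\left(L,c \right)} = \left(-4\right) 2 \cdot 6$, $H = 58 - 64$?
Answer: $\frac{18306}{25} \approx 732.24$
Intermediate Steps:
$H = -6$ ($H = 58 - 64 = -6$)
$f{\left(L,c \right)} = -48$ ($f{\left(L,c \right)} = \left(-8\right) 6 = -48$)
$R = - \frac{1851}{25}$ ($R = -74 - \frac{1}{25} = - \frac{1851}{25} \approx -74.04$)
$H \left(f{\left(-4,F{\left(2 \right)} \right)} + R\right) = - 6 \left(-48 - \frac{1851}{25}\right) = \left(-6\right) \left(- \frac{3051}{25}\right) = \frac{18306}{25}$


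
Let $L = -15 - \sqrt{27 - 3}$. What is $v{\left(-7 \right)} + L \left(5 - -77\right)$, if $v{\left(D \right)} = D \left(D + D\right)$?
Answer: $-1132 - 164 \sqrt{6} \approx -1533.7$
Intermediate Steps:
$v{\left(D \right)} = 2 D^{2}$ ($v{\left(D \right)} = D 2 D = 2 D^{2}$)
$L = -15 - 2 \sqrt{6}$ ($L = -15 - \sqrt{24} = -15 - 2 \sqrt{6} \approx -19.899$)
$v{\left(-7 \right)} + L \left(5 - -77\right) = 2 \left(-7\right)^{2} + \left(-15 - 2 \sqrt{6}\right) \left(5 - -77\right) = 2 \cdot 49 + \left(-15 - 2 \sqrt{6}\right) \left(5 + 77\right) = 98 + \left(-15 - 2 \sqrt{6}\right) 82 = 98 - \left(1230 + 164 \sqrt{6}\right) = -1132 - 164 \sqrt{6}$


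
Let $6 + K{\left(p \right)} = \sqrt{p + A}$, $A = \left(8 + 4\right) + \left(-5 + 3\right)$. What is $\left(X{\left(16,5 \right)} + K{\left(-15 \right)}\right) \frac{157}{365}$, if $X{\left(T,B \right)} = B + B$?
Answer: $\frac{628}{365} + \frac{157 i \sqrt{5}}{365} \approx 1.7205 + 0.96182 i$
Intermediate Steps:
$A = 10$ ($A = 12 - 2 = 10$)
$X{\left(T,B \right)} = 2 B$
$K{\left(p \right)} = -6 + \sqrt{10 + p}$ ($K{\left(p \right)} = -6 + \sqrt{p + 10} = -6 + \sqrt{10 + p}$)
$\left(X{\left(16,5 \right)} + K{\left(-15 \right)}\right) \frac{157}{365} = \left(2 \cdot 5 - \left(6 - \sqrt{10 - 15}\right)\right) \frac{157}{365} = \left(10 - \left(6 - \sqrt{-5}\right)\right) 157 \cdot \frac{1}{365} = \left(10 - \left(6 - i \sqrt{5}\right)\right) \frac{157}{365} = \left(4 + i \sqrt{5}\right) \frac{157}{365} = \frac{628}{365} + \frac{157 i \sqrt{5}}{365}$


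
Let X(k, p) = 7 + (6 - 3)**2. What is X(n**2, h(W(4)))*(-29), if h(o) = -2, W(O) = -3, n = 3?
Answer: -464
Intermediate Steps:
X(k, p) = 16 (X(k, p) = 7 + 3**2 = 7 + 9 = 16)
X(n**2, h(W(4)))*(-29) = 16*(-29) = -464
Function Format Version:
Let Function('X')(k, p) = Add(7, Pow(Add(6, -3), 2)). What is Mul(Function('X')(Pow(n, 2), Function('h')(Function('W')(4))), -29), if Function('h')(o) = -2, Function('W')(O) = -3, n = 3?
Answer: -464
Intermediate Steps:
Function('X')(k, p) = 16 (Function('X')(k, p) = Add(7, Pow(3, 2)) = Add(7, 9) = 16)
Mul(Function('X')(Pow(n, 2), Function('h')(Function('W')(4))), -29) = Mul(16, -29) = -464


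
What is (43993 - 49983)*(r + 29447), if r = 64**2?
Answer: -200922570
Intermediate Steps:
r = 4096
(43993 - 49983)*(r + 29447) = (43993 - 49983)*(4096 + 29447) = -5990*33543 = -200922570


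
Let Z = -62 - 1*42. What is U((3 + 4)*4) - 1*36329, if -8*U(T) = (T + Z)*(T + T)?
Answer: -35797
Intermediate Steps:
Z = -104 (Z = -62 - 42 = -104)
U(T) = -T*(-104 + T)/4 (U(T) = -(T - 104)*(T + T)/8 = -(-104 + T)*2*T/8 = -T*(-104 + T)/4)
U((3 + 4)*4) - 1*36329 = ((3 + 4)*4)*(104 - (3 + 4)*4)/4 - 1*36329 = (7*4)*(104 - 7*4)/4 - 36329 = (¼)*28*(104 - 1*28) - 36329 = (¼)*28*(104 - 28) - 36329 = (¼)*28*76 - 36329 = 532 - 36329 = -35797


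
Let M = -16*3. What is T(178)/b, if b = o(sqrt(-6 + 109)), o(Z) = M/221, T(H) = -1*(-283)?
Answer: -62543/48 ≈ -1303.0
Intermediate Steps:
T(H) = 283
M = -48
o(Z) = -48/221
b = -48/221 ≈ -0.21719
T(178)/b = 283/(-48/221) = 283*(-221/48) = -62543/48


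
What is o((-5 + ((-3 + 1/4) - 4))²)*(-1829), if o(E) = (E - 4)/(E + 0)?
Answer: -3923205/2209 ≈ -1776.0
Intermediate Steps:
o(E) = (-4 + E)/E
o((-5 + ((-3 + 1/4) - 4))²)*(-1829) = ((-4 + (-5 + ((-3 + 1/4) - 4))²)/((-5 + ((-3 + 1/4) - 4))²))*(-1829) = ((-4 + (-5 + ((-3 + ¼) - 4))²)/((-5 + ((-3 + ¼) - 4))²))*(-1829) = ((-4 + (-5 + (-11/4 - 4))²)/((-5 + (-11/4 - 4))²))*(-1829) = ((-4 + (-5 - 27/4)²)/((-5 - 27/4)²))*(-1829) = ((-4 + (-47/4)²)/((-47/4)²))*(-1829) = ((-4 + 2209/16)/(2209/16))*(-1829) = ((16/2209)*(2145/16))*(-1829) = (2145/2209)*(-1829) = -3923205/2209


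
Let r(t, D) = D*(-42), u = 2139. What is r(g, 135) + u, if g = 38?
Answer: -3531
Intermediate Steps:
r(t, D) = -42*D
r(g, 135) + u = -42*135 + 2139 = -5670 + 2139 = -3531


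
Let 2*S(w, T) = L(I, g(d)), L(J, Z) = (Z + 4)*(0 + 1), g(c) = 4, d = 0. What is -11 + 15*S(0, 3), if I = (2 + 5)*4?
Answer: 49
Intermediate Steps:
I = 28 (I = 7*4 = 28)
L(J, Z) = 4 + Z (L(J, Z) = (4 + Z)*1 = 4 + Z)
S(w, T) = 4 (S(w, T) = (4 + 4)/2 = (½)*8 = 4)
-11 + 15*S(0, 3) = -11 + 15*4 = -11 + 60 = 49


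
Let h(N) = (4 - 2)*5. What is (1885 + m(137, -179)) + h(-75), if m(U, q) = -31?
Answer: 1864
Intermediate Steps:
h(N) = 10 (h(N) = 2*5 = 10)
(1885 + m(137, -179)) + h(-75) = (1885 - 31) + 10 = 1854 + 10 = 1864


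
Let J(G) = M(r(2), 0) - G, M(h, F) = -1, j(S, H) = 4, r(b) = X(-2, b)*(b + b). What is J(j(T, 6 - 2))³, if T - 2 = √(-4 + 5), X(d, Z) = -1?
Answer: -125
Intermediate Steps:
T = 3 (T = 2 + √(-4 + 5) = 2 + √1 = 2 + 1 = 3)
r(b) = -2*b (r(b) = -(b + b) = -2*b)
J(G) = -1 - G
J(j(T, 6 - 2))³ = (-1 - 1*4)³ = (-1 - 4)³ = (-5)³ = -125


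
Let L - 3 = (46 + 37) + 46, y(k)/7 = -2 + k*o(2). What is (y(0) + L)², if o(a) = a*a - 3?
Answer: 13924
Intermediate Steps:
o(a) = -3 + a² (o(a) = a² - 3 = -3 + a²)
y(k) = -14 + 7*k (y(k) = 7*(-2 + k*(-3 + 2²)) = 7*(-2 + k*(-3 + 4)) = 7*(-2 + k*1) = 7*(-2 + k) = -14 + 7*k)
L = 132 (L = 3 + ((46 + 37) + 46) = 3 + (83 + 46) = 3 + 129 = 132)
(y(0) + L)² = ((-14 + 7*0) + 132)² = ((-14 + 0) + 132)² = (-14 + 132)² = 118² = 13924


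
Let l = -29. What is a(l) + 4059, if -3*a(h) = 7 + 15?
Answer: 12155/3 ≈ 4051.7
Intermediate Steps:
a(h) = -22/3 (a(h) = -(7 + 15)/3 = -1/3*22 = -22/3)
a(l) + 4059 = -22/3 + 4059 = 12155/3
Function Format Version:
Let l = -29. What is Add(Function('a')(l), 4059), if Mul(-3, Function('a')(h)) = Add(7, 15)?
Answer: Rational(12155, 3) ≈ 4051.7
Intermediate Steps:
Function('a')(h) = Rational(-22, 3) (Function('a')(h) = Mul(Rational(-1, 3), Add(7, 15)) = Mul(Rational(-1, 3), 22) = Rational(-22, 3))
Add(Function('a')(l), 4059) = Add(Rational(-22, 3), 4059) = Rational(12155, 3)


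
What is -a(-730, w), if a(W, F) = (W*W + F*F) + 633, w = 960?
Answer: -1455133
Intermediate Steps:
a(W, F) = 633 + F**2 + W**2 (a(W, F) = (W**2 + F**2) + 633 = (F**2 + W**2) + 633 = 633 + F**2 + W**2)
-a(-730, w) = -(633 + 960**2 + (-730)**2) = -(633 + 921600 + 532900) = -1*1455133 = -1455133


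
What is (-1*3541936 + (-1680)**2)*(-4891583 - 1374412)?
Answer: 4508608978320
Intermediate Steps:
(-1*3541936 + (-1680)**2)*(-4891583 - 1374412) = (-3541936 + 2822400)*(-6265995) = -719536*(-6265995) = 4508608978320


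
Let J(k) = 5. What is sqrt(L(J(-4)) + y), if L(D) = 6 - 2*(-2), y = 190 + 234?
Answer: sqrt(434) ≈ 20.833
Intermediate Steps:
y = 424
L(D) = 10 (L(D) = 6 + 4 = 10)
sqrt(L(J(-4)) + y) = sqrt(10 + 424) = sqrt(434)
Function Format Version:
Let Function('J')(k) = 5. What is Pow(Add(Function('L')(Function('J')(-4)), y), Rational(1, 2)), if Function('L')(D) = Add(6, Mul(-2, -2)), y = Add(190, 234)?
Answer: Pow(434, Rational(1, 2)) ≈ 20.833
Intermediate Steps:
y = 424
Function('L')(D) = 10 (Function('L')(D) = Add(6, 4) = 10)
Pow(Add(Function('L')(Function('J')(-4)), y), Rational(1, 2)) = Pow(Add(10, 424), Rational(1, 2)) = Pow(434, Rational(1, 2))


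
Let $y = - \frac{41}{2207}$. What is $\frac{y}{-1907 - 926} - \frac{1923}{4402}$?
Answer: $- \frac{12023244331}{27523201262} \approx -0.43684$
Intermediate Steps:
$y = - \frac{41}{2207}$ ($y = \left(-41\right) \frac{1}{2207} = - \frac{41}{2207} \approx -0.018577$)
$\frac{y}{-1907 - 926} - \frac{1923}{4402} = - \frac{41}{2207 \left(-1907 - 926\right)} - \frac{1923}{4402} = - \frac{41}{2207 \left(-2833\right)} - \frac{1923}{4402} = \left(- \frac{41}{2207}\right) \left(- \frac{1}{2833}\right) - \frac{1923}{4402} = \frac{41}{6252431} - \frac{1923}{4402} = - \frac{12023244331}{27523201262}$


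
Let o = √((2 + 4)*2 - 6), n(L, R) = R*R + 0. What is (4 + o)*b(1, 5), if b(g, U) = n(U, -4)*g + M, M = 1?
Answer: 68 + 17*√6 ≈ 109.64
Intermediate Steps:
n(L, R) = R² (n(L, R) = R² + 0 = R²)
b(g, U) = 1 + 16*g (b(g, U) = (-4)²*g + 1 = 16*g + 1 = 1 + 16*g)
o = √6 (o = √(6*2 - 6) = √(12 - 6) = √6 ≈ 2.4495)
(4 + o)*b(1, 5) = (4 + √6)*(1 + 16*1) = (4 + √6)*(1 + 16) = (4 + √6)*17 = 68 + 17*√6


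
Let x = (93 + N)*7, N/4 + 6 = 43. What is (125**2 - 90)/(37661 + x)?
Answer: 15535/39348 ≈ 0.39481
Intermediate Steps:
N = 148 (N = -24 + 4*43 = -24 + 172 = 148)
x = 1687 (x = (93 + 148)*7 = 241*7 = 1687)
(125**2 - 90)/(37661 + x) = (125**2 - 90)/(37661 + 1687) = (15625 - 90)/39348 = 15535*(1/39348) = 15535/39348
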